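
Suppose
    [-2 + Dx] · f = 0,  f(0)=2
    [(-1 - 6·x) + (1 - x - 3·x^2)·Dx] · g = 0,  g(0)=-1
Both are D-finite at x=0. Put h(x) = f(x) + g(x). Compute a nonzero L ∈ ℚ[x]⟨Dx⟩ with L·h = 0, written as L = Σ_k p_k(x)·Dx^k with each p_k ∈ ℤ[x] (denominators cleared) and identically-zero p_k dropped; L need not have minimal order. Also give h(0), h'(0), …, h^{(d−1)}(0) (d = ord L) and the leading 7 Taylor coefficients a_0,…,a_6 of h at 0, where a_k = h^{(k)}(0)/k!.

L = (12 + 16·x + 144·x^2 + 72·x^3) + (-4 - 26·x - 74·x^2 + 24·x^3 + 36·x^4)·Dx + (-1 + 9·x + x^2 - 30·x^3 - 18·x^4)·Dx^2  (order 2).
h: a_k = 1, 3, 0, -13/3, -53/3, -592/15, -4357/45, …
ICs: h(0) = 1, h′(0) = 3.

f: a_k = 2, 4, 4, 8/3, 4/3, 8/15, 8/45, …
g: a_k = -1, -1, -4, -7, -19, -40, -97, …
Weyl lclm of L_f,L_g ⇒ L₀ (ord ≤ 2).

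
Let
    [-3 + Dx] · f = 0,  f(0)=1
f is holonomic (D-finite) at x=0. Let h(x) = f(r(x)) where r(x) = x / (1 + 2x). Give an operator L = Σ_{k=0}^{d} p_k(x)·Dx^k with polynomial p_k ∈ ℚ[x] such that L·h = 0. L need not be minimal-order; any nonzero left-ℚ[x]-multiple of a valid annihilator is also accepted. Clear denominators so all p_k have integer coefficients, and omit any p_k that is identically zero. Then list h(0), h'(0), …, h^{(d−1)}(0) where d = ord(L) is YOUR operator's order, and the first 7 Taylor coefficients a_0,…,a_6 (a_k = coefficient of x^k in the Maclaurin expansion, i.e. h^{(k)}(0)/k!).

f: a_k = 1, 3, 9/2, 9/2, 27/8, 81/40, 81/80, …
L₀ from L_f via x↦r, Dx↦r'^{-1}Dx.
L = -3 + (1 + 4·x + 4·x^2)·Dx  (order 1).
h: a_k = 1, 3, -3/2, -3/2, 51/8, -519/40, 1581/80, …
ICs: h(0) = 1.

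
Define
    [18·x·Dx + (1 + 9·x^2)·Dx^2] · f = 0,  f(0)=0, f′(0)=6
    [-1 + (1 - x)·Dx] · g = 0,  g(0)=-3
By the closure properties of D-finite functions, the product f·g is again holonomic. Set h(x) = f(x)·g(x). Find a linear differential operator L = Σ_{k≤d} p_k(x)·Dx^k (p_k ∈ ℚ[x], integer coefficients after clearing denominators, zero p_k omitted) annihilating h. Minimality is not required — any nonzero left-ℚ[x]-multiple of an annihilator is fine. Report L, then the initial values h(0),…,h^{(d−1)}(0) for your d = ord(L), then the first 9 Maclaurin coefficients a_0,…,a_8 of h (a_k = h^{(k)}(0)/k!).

f: a_k = 0, 6, 0, -18, 0, 486/5, 0, -4374/7, 0, …
g: a_k = -3, -3, -3, -3, -3, -3, -3, -3, -3, …
f·g: L₀ = L_f ⊗_s L_g, ord ≤ 2·1.
L = 18·x + (2 - 18·x + 36·x^2)·Dx + (-1 + x - 9·x^2 + 9·x^3)·Dx^2  (order 2).
h: a_k = 0, -18, -18, 36, 36, -1278/5, -1278/5, 56664/35, 56664/35, …
ICs: h(0) = 0, h′(0) = -18.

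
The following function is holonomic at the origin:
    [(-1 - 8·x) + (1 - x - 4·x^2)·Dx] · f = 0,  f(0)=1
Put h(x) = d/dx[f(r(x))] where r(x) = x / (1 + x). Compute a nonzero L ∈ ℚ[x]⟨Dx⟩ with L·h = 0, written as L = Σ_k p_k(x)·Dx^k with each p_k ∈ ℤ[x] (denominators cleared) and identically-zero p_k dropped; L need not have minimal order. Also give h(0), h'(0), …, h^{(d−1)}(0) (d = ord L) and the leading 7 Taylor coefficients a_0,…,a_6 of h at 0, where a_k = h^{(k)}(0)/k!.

L = (8 + 24·x + 120·x^2 + 72·x^3) + (-1 - 11·x - 15·x^2 + 31·x^3 + 36·x^4)·Dx  (order 1).
h: a_k = 1, 8, 0, 64, -80, 480, -1008, …
ICs: h(0) = 1.

f: a_k = 1, 1, 5, 9, 29, 65, 181, …
Change of var in L_f (x↦r) gives L₀.
h₀' ⇒ L via d/dx closure of L₀.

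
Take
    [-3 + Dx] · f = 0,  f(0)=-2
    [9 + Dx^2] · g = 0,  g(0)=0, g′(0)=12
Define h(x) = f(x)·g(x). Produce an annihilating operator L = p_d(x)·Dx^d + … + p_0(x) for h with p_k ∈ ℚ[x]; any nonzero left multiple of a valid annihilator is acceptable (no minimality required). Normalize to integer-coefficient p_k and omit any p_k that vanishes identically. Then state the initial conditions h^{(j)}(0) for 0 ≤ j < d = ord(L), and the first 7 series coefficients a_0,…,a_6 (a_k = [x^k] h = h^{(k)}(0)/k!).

L = 18 - 6·Dx + Dx^2  (order 2).
h: a_k = 0, -24, -72, -72, 0, 324/5, 324/5, …
ICs: h(0) = 0, h′(0) = -24.

f: a_k = -2, -6, -9, -9, -27/4, -81/20, -81/40, …
g: a_k = 0, 12, 0, -18, 0, 81/10, 0, …
h₀=f·g: eliminate ⇒ L₀, order ≤ 1·2.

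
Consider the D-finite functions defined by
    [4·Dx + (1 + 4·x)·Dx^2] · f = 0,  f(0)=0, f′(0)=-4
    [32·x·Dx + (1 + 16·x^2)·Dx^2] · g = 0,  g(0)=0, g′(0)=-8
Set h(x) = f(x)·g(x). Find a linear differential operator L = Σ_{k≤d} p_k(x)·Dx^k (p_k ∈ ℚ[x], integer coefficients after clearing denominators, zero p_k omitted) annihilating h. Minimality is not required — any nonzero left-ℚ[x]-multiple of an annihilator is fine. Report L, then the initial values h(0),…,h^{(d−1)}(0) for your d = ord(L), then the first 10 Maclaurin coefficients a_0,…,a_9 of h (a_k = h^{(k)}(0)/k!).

f: a_k = 0, -4, 8, -64/3, 64, -1024/5, 2048/3, -16384/7, 8192, -262144/9, …
g: a_k = 0, -8, 0, 128/3, 0, -2048/5, 0, 32768/7, 0, -524288/9, …
Product ⇒ symmetric product L₀, ord ≤ 4.
L = (1536 + 11264·x + 81920·x^2 + 638976·x^3 + 1966080·x^4 + 3407872·x^5 + 4194304·x^7)·Dx + (288 + 7936·x + 78848·x^2 + 495616·x^3 + 2228224·x^4 + 6094848·x^5 + 9175040·x^6 + 3145728·x^7 + 14680064·x^8)·Dx^2 + (48 + 1024·x + 12288·x^2 + 79872·x^3 + 368640·x^4 + 1277952·x^5 + 3145728·x^6 + 4718592·x^7 + 3145728·x^8 + 8388608·x^9)·Dx^3 + (5 + 72·x + 592·x^2 + 3584·x^3 + 16896·x^4 + 61440·x^5 + 172032·x^6 + 393216·x^7 + 589824·x^8 + 524288·x^9 + 1048576·x^10)·Dx^4  (order 4).
h: a_k = 0, 0, 32, -64, 0, -512/3, 106496/45, -90112/15, 0, -7929856/315, …
ICs: h(0) = 0, h′(0) = 0, h′′(0) = 64, h′′′(0) = -384.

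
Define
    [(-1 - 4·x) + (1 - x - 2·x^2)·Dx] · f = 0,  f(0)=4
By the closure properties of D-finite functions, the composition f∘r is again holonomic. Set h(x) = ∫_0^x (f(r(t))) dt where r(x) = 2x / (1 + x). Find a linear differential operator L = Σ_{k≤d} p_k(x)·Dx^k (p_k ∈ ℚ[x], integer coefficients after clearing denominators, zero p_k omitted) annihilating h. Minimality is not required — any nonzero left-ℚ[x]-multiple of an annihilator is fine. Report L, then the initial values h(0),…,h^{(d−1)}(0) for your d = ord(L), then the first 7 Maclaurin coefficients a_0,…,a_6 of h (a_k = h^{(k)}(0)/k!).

f: a_k = 4, 4, 12, 20, 44, 84, 172, …
f∘r: x↦r, Dx↦Dx/r' in L_f ⇒ L₀.
∫: right-multiply L₀ by Dx.
L = (2 + 18·x)·Dx + (-1 - x + 9·x^2 + 9·x^3)·Dx^2  (order 2).
h: a_k = 0, 4, 4, 40/3, 18, 72, 108, …
ICs: h(0) = 0, h′(0) = 4.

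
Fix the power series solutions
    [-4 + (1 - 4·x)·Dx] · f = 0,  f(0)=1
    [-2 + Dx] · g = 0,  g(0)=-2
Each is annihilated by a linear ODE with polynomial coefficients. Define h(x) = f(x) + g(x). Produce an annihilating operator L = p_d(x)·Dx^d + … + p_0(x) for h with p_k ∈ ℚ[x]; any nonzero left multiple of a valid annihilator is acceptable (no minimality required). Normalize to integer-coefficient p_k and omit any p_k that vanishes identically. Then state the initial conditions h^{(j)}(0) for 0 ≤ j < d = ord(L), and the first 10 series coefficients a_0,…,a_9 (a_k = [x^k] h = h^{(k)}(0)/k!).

L = (-24 - 32·x) + (14 + 16·x - 32·x^2)·Dx + (-1 + 16·x^2)·Dx^2  (order 2).
h: a_k = -1, 0, 12, 184/3, 764/3, 15352/15, 184312/45, 5160944/315, 20643836/315, 743178232/2835, …
ICs: h(0) = -1, h′(0) = 0.

f: a_k = 1, 4, 16, 64, 256, 1024, 4096, 16384, 65536, 262144, …
g: a_k = -2, -4, -4, -8/3, -4/3, -8/15, -8/45, -16/315, -4/315, -8/2835, …
f+g: L₀ = lclm(L_f,L_g), ord ≤ 1+1.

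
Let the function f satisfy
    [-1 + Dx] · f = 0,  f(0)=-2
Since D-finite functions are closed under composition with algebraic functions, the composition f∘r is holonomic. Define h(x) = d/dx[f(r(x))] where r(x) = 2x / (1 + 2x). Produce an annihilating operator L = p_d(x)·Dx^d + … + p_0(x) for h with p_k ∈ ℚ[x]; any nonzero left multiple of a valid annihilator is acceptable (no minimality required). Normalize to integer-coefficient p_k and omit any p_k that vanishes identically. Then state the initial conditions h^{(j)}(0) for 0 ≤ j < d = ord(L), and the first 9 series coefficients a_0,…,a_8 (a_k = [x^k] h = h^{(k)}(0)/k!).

L = (-2 - 8·x) + (-1 - 4·x - 4·x^2)·Dx  (order 1).
h: a_k = -4, 8, -8, -16/3, 152/3, -2416/15, 17456/45, -250912/315, 452152/315, …
ICs: h(0) = -4.

f: a_k = -2, -2, -1, -1/3, -1/12, -1/60, -1/360, -1/2520, -1/20160, …
Change of var in L_f (x↦r) gives L₀.
h=h₀': d/dx-closure on L₀ ⇒ L.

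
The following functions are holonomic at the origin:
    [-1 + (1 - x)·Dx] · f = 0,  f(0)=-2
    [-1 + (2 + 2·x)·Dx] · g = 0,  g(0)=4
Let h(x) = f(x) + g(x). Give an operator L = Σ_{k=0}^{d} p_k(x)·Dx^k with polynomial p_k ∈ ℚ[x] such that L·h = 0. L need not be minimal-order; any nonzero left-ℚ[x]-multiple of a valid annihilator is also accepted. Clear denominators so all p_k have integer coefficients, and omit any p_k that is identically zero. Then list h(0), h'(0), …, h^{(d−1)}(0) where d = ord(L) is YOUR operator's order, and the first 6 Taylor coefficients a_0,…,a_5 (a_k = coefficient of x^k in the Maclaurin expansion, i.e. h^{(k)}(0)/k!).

f: a_k = -2, -2, -2, -2, -2, -2, …
g: a_k = 4, 2, -1/2, 1/4, -5/32, 7/64, …
h₀=f+g: left-lcm gives L₀, ord ≤ 2.
L = (-5 - 3·x) + (9 + 14·x + 9·x^2)·Dx + (-2 - 6·x + 2·x^2 + 6·x^3)·Dx^2  (order 2).
h: a_k = 2, 0, -5/2, -7/4, -69/32, -121/64, …
ICs: h(0) = 2, h′(0) = 0.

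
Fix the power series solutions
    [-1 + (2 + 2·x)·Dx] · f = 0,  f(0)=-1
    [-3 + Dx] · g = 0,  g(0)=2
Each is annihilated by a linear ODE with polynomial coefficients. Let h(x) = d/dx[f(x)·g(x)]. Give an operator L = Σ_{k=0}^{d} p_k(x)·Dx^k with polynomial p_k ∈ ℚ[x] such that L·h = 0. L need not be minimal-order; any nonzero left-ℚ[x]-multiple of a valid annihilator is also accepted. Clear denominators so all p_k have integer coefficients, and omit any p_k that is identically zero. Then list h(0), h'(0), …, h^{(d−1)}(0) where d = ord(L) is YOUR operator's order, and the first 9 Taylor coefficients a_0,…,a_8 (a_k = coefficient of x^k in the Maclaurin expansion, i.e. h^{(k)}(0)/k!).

f: a_k = -1, -1/2, 1/8, -1/16, 5/128, -7/256, 21/1024, -33/2048, 429/32768, …
g: a_k = 2, 6, 9, 9, 27/4, 81/20, 81/40, 243/280, 729/2240, …
Sym-product of L_f,L_g gives L₀ (≤ ord 1).
Differentiate: ansatz ord ≤ ord L₀ ⇒ L.
L = (47 + 84·x + 36·x^2) + (-14 - 26·x - 12·x^2)·Dx  (order 1).
h: a_k = -7, -47/2, -309/8, -667/16, -4277/128, -27189/1280, -57333/5120, -51423/10240, -2264319/1146880, …
ICs: h(0) = -7.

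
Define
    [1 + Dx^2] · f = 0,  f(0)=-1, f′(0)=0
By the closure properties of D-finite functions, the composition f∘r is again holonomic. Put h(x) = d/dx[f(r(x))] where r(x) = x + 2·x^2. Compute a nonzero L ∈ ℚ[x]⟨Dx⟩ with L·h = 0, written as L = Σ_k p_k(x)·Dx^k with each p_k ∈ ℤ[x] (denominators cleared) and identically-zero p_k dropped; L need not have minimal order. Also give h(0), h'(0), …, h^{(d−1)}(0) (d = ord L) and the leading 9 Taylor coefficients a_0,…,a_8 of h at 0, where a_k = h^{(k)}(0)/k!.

L = (49 + 16·x + 96·x^2 + 256·x^3 + 256·x^4) + (-12 - 48·x)·Dx + (1 + 8·x + 16·x^2)·Dx^2  (order 2).
h: a_k = 0, 1, 6, 47/6, -5/3, -719/120, -553/60, -23521/5040, 559/280, …
ICs: h(0) = 0, h′(0) = 1.

f: a_k = -1, 0, 1/2, 0, -1/24, 0, 1/720, 0, -1/40320, …
Change of var in L_f (x↦r) gives L₀.
Derive L from L₀ (diff closure).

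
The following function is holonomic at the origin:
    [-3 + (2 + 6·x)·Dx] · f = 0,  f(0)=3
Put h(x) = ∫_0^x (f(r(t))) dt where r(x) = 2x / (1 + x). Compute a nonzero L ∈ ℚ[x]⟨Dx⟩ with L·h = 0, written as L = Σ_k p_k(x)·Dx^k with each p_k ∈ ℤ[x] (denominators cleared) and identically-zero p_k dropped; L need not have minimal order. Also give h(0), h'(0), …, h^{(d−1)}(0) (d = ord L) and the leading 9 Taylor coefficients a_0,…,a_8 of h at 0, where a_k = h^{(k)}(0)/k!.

f: a_k = 3, 9/2, -27/8, 81/16, -1215/128, 5103/256, -45927/1024, 216513/2048, -8444007/32768, …
f∘r: x↦r, Dx↦Dx/r' in L_f ⇒ L₀.
h=∫₀ˣh₀: take L = L₀·Dx.
L = -3·Dx + (1 + 8·x + 7·x^2)·Dx^2  (order 2).
h: a_k = 0, 3, 9/2, -15/2, 153/8, -2583/40, 4137/16, -18423/16, 704925/128, …
ICs: h(0) = 0, h′(0) = 3.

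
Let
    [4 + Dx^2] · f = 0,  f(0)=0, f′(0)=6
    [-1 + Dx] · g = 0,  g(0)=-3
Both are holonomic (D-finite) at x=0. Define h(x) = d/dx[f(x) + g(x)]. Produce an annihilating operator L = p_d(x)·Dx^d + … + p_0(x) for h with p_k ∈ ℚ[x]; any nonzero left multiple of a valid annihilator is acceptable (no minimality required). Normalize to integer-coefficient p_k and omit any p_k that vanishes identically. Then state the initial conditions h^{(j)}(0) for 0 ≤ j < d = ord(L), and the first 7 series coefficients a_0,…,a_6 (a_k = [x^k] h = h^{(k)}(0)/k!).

L = 4 - 4·Dx + Dx^2 - Dx^3  (order 3).
h: a_k = 3, -3, -27/2, -1/2, 31/8, -1/40, -43/80, …
ICs: h(0) = 3, h′(0) = -3, h′′(0) = -27.

f: a_k = 0, 6, 0, -4, 0, 4/5, 0, …
g: a_k = -3, -3, -3/2, -1/2, -1/8, -1/40, -1/240, …
h₀=f+g: left-lcm gives L₀, ord ≤ 3.
Derive L from L₀ (diff closure).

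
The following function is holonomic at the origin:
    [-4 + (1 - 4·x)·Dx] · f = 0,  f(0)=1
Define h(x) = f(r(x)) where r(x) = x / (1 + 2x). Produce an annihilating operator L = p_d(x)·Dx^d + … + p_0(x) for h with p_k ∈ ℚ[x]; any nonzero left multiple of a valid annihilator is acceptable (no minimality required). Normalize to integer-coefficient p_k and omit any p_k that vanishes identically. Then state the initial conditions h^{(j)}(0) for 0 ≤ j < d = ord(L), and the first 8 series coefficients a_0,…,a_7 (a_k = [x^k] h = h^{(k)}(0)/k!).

L = 4 + (-1 + 4·x^2)·Dx  (order 1).
h: a_k = 1, 4, 8, 16, 32, 64, 128, 256, …
ICs: h(0) = 1.

f: a_k = 1, 4, 16, 64, 256, 1024, 4096, 16384, …
Substitute x→r, Dx→(1/r')Dx; clear ⇒ L₀.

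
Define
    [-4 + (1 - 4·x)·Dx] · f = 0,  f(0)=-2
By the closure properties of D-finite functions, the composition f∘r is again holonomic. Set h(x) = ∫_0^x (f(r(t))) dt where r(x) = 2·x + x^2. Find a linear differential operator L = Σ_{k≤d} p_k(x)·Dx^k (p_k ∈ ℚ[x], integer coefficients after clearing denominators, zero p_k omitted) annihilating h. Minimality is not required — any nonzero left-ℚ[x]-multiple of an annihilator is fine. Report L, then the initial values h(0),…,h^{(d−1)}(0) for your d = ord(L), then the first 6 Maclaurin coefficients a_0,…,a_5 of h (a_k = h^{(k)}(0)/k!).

f: a_k = -2, -8, -32, -128, -512, -2048, …
f∘r: x↦r, Dx↦Dx/r' in L_f ⇒ L₀.
h=∫h₀ ⇒ L = L₀·Dx.
L = (8 + 8·x)·Dx + (-1 + 8·x + 4·x^2)·Dx^2  (order 2).
h: a_k = 0, -2, -8, -136/3, -288, -1952, …
ICs: h(0) = 0, h′(0) = -2.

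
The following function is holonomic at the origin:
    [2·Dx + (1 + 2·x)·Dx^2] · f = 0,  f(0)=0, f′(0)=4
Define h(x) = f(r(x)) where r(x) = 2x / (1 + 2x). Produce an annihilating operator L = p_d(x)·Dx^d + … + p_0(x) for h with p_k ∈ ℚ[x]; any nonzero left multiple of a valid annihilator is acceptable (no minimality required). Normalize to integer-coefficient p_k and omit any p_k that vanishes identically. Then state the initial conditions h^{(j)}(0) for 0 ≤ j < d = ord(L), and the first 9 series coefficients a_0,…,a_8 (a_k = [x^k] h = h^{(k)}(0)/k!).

L = (8 + 24·x)·Dx + (1 + 8·x + 12·x^2)·Dx^2  (order 2).
h: a_k = 0, 8, -32, 416/3, -640, 15488/5, -46592/3, 559616/7, -419840, …
ICs: h(0) = 0, h′(0) = 8.

f: a_k = 0, 4, -4, 16/3, -8, 64/5, -64/3, 256/7, -64, …
Substitute x→r, Dx→(1/r')Dx; clear ⇒ L₀.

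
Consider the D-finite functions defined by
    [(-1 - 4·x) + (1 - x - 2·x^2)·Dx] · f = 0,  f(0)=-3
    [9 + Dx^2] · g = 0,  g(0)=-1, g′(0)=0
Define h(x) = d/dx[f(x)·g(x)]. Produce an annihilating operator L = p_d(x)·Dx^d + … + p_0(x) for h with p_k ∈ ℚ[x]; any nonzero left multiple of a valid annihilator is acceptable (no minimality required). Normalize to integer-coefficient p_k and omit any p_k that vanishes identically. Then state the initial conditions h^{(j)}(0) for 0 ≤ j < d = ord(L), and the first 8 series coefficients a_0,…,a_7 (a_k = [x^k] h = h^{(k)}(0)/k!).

f: a_k = -3, -3, -9, -15, -33, -63, -129, -255, …
g: a_k = -1, 0, 9/2, 0, -27/8, 0, 81/80, 0, …
h₀=f·g: eliminate ⇒ L₀, order ≤ 1·2.
h₀' ⇒ L via d/dx closure of L₀.
L = (-33 - 162·x - 243·x^2 + 324·x^3 + 324·x^4) + (-6 - 6·x + 108·x^2 + 144·x^3)·Dx + (5 - 14·x - 19·x^2 + 36·x^3 + 36·x^4)·Dx^2  (order 2).
h: a_k = 3, -9, 9/2, 21/2, 225/8, 1881/40, 10689/80, 157923/560, …
ICs: h(0) = 3, h′(0) = -9.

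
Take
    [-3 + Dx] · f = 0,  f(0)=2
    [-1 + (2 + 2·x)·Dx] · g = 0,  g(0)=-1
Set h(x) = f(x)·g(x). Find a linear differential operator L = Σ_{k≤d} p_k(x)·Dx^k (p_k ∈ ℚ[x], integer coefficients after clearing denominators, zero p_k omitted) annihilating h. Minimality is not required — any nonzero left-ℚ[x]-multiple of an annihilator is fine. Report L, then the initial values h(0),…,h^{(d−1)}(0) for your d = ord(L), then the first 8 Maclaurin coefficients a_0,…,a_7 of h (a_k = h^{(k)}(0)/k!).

f: a_k = 2, 6, 9, 9, 27/4, 81/20, 81/40, 243/280, …
g: a_k = -1, -1/2, 1/8, -1/16, 5/128, -7/256, 21/1024, -33/2048, …
f·g: L₀ = L_f ⊗_s L_g, ord ≤ 1·1.
L = (-7 - 6·x) + (2 + 2·x)·Dx  (order 1).
h: a_k = -2, -7, -47/4, -103/8, -667/64, -4277/640, -9063/2560, -57333/35840, …
ICs: h(0) = -2.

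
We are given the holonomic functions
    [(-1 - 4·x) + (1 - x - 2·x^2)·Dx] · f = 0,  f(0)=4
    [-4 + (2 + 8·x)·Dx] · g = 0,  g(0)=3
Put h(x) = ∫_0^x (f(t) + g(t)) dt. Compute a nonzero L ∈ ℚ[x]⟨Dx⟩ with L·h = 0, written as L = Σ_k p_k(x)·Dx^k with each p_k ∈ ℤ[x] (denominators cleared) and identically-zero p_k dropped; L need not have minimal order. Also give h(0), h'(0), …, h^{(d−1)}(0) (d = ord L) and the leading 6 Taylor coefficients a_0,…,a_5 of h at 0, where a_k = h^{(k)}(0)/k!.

L = (-16 - 84·x - 120·x^2 - 160·x^3)·Dx + (10 + 52·x + 204·x^2 + 400·x^3 + 400·x^4)·Dx^2 + (1 - 7·x - 56·x^2 - 8·x^3 + 200·x^4 + 160·x^5)·Dx^3  (order 3).
h: a_k = 0, 7, 5, 2, 8, 14/5, …
ICs: h(0) = 0, h′(0) = 7, h′′(0) = 10.

f: a_k = 4, 4, 12, 20, 44, 84, …
g: a_k = 3, 6, -6, 12, -30, 84, …
Sum ⇒ L₀ = lclm(L_f,L_g) in ℚ(x)⟨Dx⟩.
h=∫h₀ ⇒ L = L₀·Dx.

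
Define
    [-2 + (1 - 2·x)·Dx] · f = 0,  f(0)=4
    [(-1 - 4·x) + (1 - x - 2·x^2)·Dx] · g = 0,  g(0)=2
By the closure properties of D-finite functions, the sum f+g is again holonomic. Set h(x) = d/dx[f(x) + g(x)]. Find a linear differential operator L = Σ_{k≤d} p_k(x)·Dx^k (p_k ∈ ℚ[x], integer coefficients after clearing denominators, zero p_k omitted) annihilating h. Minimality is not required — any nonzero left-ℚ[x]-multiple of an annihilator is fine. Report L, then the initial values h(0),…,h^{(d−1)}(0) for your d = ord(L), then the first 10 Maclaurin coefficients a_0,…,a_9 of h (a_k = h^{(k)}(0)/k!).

L = 12 + (3 + 12·x)·Dx + (-1 + x + 2·x^2)·Dx^2  (order 2).
h: a_k = 10, 44, 126, 344, 850, 2052, 4774, 10928, 24570, 54620, …
ICs: h(0) = 10, h′(0) = 44.

f: a_k = 4, 8, 16, 32, 64, 128, 256, 512, 1024, 2048, …
g: a_k = 2, 2, 6, 10, 22, 42, 86, 170, 342, 682, …
L₀ := lclm(L_f,L_g); ord L₀ ≤ 1+1.
h₀' ⇒ L via d/dx closure of L₀.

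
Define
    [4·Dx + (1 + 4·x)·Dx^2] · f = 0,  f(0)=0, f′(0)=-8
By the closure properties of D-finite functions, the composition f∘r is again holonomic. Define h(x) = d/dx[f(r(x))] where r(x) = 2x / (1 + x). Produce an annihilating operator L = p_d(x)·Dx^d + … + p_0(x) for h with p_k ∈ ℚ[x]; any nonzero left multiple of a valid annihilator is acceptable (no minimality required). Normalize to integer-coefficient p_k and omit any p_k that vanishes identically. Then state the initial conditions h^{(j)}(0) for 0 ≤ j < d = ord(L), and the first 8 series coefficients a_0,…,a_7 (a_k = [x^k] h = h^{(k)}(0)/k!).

f: a_k = 0, -8, 16, -128/3, 128, -2048/5, 4096/3, -32768/7, …
L₀ from L_f via x↦r, Dx↦r'^{-1}Dx.
h=h₀': d/dx-closure on L₀ ⇒ L.
L = (10 + 18·x) + (1 + 10·x + 9·x^2)·Dx  (order 1).
h: a_k = -16, 160, -1456, 13120, -118096, 1062880, -9565936, 86093440, …
ICs: h(0) = -16.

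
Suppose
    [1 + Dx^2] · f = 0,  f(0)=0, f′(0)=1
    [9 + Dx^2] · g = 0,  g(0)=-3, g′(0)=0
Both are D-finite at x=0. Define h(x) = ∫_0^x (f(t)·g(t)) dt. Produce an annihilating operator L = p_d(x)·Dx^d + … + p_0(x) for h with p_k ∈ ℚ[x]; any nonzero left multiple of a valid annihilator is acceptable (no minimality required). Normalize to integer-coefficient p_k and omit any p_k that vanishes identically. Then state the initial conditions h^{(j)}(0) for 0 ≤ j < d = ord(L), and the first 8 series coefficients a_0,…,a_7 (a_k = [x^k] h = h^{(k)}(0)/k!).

L = 64·Dx + 20·Dx^3 + Dx^5  (order 5).
h: a_k = 0, 0, -3/2, 0, 7/2, 0, -31/15, 0, …
ICs: h(0) = 0, h′(0) = 0, h′′(0) = -3, h′′′(0) = 0, h′′′′(0) = 84.

f: a_k = 0, 1, 0, -1/6, 0, 1/120, 0, -1/5040, …
g: a_k = -3, 0, 27/2, 0, -81/8, 0, 243/80, 0, …
Sym-product of L_f,L_g gives L₀ (≤ ord 4).
h=∫h₀ ⇒ L = L₀·Dx.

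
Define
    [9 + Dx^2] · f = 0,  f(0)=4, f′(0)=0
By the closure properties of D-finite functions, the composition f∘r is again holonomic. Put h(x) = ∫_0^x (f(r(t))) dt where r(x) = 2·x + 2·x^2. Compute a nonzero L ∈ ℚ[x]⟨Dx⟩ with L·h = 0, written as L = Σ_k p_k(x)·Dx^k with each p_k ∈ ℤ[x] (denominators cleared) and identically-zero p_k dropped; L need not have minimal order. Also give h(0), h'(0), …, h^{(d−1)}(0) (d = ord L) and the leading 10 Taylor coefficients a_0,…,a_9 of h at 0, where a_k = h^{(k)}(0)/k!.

f: a_k = 4, 0, -18, 0, 27/2, 0, -81/20, 0, 729/1120, 0, …
h₀=f(r): pull back L_f along r ⇒ L₀.
Integrate: L := L₀·Dx.
L = (36 + 216·x + 432·x^2 + 288·x^3)·Dx - 2·Dx^2 + (1 + 2·x)·Dx^3  (order 3).
h: a_k = 0, 4, 0, -24, -36, 144/5, 144, 5184/35, -432/5, -13632/35, …
ICs: h(0) = 0, h′(0) = 4, h′′(0) = 0.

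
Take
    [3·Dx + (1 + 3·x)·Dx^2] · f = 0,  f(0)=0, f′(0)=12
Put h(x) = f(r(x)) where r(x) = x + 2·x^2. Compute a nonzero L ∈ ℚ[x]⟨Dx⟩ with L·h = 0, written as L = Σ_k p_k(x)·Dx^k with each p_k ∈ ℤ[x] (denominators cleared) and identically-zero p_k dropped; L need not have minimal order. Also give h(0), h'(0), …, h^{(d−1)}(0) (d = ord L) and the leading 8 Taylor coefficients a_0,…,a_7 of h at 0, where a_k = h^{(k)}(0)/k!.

L = (-1 + 12·x + 24·x^2)·Dx + (1 + 7·x + 18·x^2 + 24·x^3)·Dx^2  (order 2).
h: a_k = 0, 12, 6, -36, 63, -108/5, -198, 4212/7, …
ICs: h(0) = 0, h′(0) = 12.

f: a_k = 0, 12, -18, 36, -81, 972/5, -486, 8748/7, …
h₀=f(r): pull back L_f along r ⇒ L₀.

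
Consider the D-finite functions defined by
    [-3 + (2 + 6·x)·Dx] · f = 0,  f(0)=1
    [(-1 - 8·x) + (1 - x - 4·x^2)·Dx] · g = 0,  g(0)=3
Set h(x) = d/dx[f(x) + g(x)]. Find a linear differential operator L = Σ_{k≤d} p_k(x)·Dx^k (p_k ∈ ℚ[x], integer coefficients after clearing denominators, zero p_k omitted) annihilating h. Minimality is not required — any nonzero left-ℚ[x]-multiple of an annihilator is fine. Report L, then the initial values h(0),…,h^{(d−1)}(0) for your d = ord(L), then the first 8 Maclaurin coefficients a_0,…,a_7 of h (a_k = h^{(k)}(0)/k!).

f: a_k = 1, 3/2, -9/8, 27/16, -405/128, 1701/256, -15309/1024, 72171/2048, …
g: a_k = 3, 3, 15, 27, 87, 195, 543, 1323, …
h₀=f+g: left-lcm gives L₀, ord ≤ 2.
Derive L from L₀ (diff closure).
L = (-594 - 4230·x - 12960·x^2 - 14400·x^3 - 17280·x^4) + (-189 - 3054·x - 16389·x^2 - 38544·x^3 - 55440·x^4 - 51840·x^5)·Dx + (46 + 350·x + 794·x^2 - 198·x^3 - 5376·x^4 - 13920·x^5 - 11520·x^6)·Dx^2  (order 2).
h: a_k = 9/2, 111/4, 1377/16, 10731/32, 258105/256, 1622169/512, 19471725/2048, 111709491/4096, …
ICs: h(0) = 9/2, h′(0) = 111/4.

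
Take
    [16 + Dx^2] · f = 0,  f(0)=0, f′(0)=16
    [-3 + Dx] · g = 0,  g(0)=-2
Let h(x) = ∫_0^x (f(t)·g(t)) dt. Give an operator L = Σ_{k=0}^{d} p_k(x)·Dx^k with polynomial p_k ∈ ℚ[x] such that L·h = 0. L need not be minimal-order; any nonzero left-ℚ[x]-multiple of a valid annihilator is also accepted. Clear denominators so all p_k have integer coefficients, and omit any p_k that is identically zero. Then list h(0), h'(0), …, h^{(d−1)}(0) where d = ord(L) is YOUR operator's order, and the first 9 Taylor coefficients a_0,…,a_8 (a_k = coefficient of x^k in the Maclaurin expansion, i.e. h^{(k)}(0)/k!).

f: a_k = 0, 16, 0, -128/3, 0, 512/15, 0, -4096/315, 0, …
g: a_k = -2, -6, -9, -9, -27/4, -81/20, -81/40, -243/280, -729/2240, …
Sym-product of L_f,L_g gives L₀ (≤ ord 2).
∫: right-multiply L₀ by Dx.
L = 25·Dx - 6·Dx^2 + Dx^3  (order 3).
h: a_k = 0, 0, -16, -32, -44/3, 112/5, 1558/45, 572/35, -4031/1260, …
ICs: h(0) = 0, h′(0) = 0, h′′(0) = -32.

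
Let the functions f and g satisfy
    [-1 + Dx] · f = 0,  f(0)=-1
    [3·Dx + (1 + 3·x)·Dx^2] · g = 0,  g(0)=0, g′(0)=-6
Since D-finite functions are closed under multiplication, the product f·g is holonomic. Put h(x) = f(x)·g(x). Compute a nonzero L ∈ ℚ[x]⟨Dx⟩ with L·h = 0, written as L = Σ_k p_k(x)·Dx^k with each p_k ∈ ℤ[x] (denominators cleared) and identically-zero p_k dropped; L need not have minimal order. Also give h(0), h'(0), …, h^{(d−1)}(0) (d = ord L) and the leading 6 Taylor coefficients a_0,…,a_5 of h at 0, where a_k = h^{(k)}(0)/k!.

f: a_k = -1, -1, -1/2, -1/6, -1/24, -1/120, …
g: a_k = 0, -6, 9, -18, 81/2, -486/5, …
Product ⇒ symmetric product L₀, ord ≤ 2.
L = (-2 + 3·x) + (1 - 6·x)·Dx + (1 + 3·x)·Dx^2  (order 2).
h: a_k = 0, 6, -3, 12, -26, 1289/20, …
ICs: h(0) = 0, h′(0) = 6.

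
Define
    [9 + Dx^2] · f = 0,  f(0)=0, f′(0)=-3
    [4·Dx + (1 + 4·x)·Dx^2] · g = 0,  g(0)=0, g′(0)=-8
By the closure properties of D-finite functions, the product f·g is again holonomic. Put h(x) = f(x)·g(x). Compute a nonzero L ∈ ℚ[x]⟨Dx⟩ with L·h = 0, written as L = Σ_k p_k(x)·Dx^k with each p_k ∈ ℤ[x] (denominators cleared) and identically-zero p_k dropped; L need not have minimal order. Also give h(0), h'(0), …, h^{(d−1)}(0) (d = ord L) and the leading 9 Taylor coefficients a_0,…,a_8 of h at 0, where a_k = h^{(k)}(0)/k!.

f: a_k = 0, -3, 0, 9/2, 0, -81/40, 0, 243/560, 0, …
g: a_k = 0, -8, 16, -128/3, 128, -2048/5, 4096/3, -32768/7, 16384, …
Product ⇒ symmetric product L₀, ord ≤ 4.
L = (-2043 - 1296·x + 44064·x^2 + 186624·x^3 + 186624·x^4) + (72 + 5472·x + 31104·x^2 + 41472·x^3)·Dx + (-182 + 864·x + 12096·x^2 + 41472·x^3 + 41472·x^4)·Dx^2 + (8 + 608·x + 3456·x^2 + 4608·x^3)·Dx^3 + (5 + 112·x + 800·x^2 + 2304·x^3 + 2304·x^4)·Dx^4  (order 4).
h: a_k = 0, 0, 24, -48, 92, -312, 1053, -17762/5, 859821/70, …
ICs: h(0) = 0, h′(0) = 0, h′′(0) = 48, h′′′(0) = -288.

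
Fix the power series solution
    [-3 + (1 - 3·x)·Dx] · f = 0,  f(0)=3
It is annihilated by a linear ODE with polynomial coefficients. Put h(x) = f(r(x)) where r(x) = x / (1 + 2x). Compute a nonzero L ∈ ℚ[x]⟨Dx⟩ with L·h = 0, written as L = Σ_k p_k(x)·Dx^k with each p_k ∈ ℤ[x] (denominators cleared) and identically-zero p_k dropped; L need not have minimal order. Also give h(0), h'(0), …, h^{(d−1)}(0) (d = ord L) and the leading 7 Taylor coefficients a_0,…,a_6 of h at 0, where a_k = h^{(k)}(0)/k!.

L = 3 + (-1 - x + 2·x^2)·Dx  (order 1).
h: a_k = 3, 9, 9, 9, 9, 9, 9, …
ICs: h(0) = 3.

f: a_k = 3, 9, 27, 81, 243, 729, 2187, …
L₀ from L_f via x↦r, Dx↦r'^{-1}Dx.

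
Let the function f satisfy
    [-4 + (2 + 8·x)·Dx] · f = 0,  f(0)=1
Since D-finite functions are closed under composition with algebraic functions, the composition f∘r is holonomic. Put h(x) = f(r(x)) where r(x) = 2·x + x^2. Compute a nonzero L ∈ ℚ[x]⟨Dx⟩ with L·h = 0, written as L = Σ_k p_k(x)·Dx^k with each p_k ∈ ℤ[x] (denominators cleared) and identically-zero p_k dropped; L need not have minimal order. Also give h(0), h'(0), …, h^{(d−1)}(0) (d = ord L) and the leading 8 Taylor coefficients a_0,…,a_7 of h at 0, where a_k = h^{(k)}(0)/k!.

L = (-4 - 4·x) + (1 + 8·x + 4·x^2)·Dx  (order 1).
h: a_k = 1, 4, -6, 24, -114, 600, -3372, 19824, …
ICs: h(0) = 1.

f: a_k = 1, 2, -2, 4, -10, 28, -84, 264, …
f∘r: x↦r, Dx↦Dx/r' in L_f ⇒ L₀.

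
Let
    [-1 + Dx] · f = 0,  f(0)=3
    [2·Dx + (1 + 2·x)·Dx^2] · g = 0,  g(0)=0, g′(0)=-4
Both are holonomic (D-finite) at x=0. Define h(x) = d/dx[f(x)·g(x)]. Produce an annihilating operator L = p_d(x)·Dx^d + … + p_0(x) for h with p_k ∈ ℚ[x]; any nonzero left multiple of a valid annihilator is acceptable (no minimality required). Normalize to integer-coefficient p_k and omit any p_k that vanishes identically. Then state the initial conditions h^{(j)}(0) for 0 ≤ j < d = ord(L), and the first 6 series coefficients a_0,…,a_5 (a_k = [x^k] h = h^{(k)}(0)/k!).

f: a_k = 3, 3, 3/2, 1/2, 1/8, 1/40, …
g: a_k = 0, -4, 4, -16/3, 8, -64/5, …
h₀=f·g: eliminate ⇒ L₀, order ≤ 1·2.
h₀' ⇒ L via d/dx closure of L₀.
L = (5 - 4·x + 4·x^2) + (-4 + 4·x - 8·x^2)·Dx + (-1 + 4·x^2)·Dx^2  (order 2).
h: a_k = -12, 0, -30, 48, -209/2, 212, …
ICs: h(0) = -12, h′(0) = 0.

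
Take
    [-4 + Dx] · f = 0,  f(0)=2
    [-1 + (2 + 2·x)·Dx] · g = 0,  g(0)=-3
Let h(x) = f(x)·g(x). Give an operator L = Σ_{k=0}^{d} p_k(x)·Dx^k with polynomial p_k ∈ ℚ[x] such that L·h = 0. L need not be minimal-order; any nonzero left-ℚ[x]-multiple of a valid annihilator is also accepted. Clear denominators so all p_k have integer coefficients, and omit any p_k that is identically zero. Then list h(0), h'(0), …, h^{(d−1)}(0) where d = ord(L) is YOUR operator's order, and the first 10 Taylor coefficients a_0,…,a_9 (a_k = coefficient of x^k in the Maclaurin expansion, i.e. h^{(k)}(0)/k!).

L = (-9 - 8·x) + (2 + 2·x)·Dx  (order 1).
h: a_k = -6, -27, -237/4, -683/8, -5841/64, -49553/640, -417727/7680, -1167969/35840, -29265889/1720320, -243638873/30965760, …
ICs: h(0) = -6.

f: a_k = 2, 8, 16, 64/3, 64/3, 256/15, 512/45, 2048/315, 1024/315, 4096/2835, …
g: a_k = -3, -3/2, 3/8, -3/16, 15/128, -21/256, 63/1024, -99/2048, 1287/32768, -2145/65536, …
h₀=f·g: eliminate ⇒ L₀, order ≤ 1·1.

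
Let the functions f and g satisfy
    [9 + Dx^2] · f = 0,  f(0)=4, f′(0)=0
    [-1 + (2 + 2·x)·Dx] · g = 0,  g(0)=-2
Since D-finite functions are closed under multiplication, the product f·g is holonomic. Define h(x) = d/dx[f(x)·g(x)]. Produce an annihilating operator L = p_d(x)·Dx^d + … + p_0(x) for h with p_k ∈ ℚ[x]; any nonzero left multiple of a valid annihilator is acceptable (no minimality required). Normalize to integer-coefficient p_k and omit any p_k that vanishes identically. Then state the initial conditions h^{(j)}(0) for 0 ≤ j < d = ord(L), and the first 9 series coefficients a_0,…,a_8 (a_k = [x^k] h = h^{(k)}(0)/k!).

f: a_k = 4, 0, -18, 0, 27/2, 0, -81/20, 0, 729/1120, …
g: a_k = -2, -1, 1/4, -1/8, 5/64, -7/128, 21/512, -33/1024, 429/16384, …
h₀=f·g: eliminate ⇒ L₀, order ≤ 2·1.
h=h₀': d/dx-closure on L₀ ⇒ L.
L = (551 + 1968·x + 2712·x^2 + 1728·x^3 + 432·x^4) + (-44 - 140·x - 144·x^2 - 48·x^3)·Dx + (52 + 200·x + 292·x^2 + 192·x^3 + 48·x^4)·Dx^2  (order 2).
h: a_k = -4, 74, 105/2, -499/4, -1835/32, 19647/320, 28833/1280, -271401/17920, -1006713/286720, …
ICs: h(0) = -4, h′(0) = 74.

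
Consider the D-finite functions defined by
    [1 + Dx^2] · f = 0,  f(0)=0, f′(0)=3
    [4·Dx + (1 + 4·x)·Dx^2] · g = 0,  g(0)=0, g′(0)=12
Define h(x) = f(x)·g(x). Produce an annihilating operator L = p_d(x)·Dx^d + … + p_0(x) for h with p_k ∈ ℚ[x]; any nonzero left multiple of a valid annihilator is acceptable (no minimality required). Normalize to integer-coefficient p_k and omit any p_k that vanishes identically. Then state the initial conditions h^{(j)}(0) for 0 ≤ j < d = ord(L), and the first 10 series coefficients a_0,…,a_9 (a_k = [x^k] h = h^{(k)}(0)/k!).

L = (-147 - 144·x - 224·x^2 + 256·x^3 + 256·x^4) + (-56 - 160·x + 384·x^2 + 512·x^3)·Dx + (-150 - 160·x - 192·x^2 + 512·x^3 + 512·x^4)·Dx^2 + (-56 - 160·x + 384·x^2 + 512·x^3)·Dx^3 + (-3 - 16·x + 32·x^2 + 256·x^3 + 256·x^4)·Dx^4  (order 4).
h: a_k = 0, 0, 36, -72, 186, -564, 3623/2, -30243/5, 581267/28, -1017923/14, …
ICs: h(0) = 0, h′(0) = 0, h′′(0) = 72, h′′′(0) = -432.

f: a_k = 0, 3, 0, -1/2, 0, 1/40, 0, -1/1680, 0, 1/120960, …
g: a_k = 0, 12, -24, 64, -192, 3072/5, -2048, 49152/7, -24576, 262144/3, …
f·g: L₀ = L_f ⊗_s L_g, ord ≤ 2·2.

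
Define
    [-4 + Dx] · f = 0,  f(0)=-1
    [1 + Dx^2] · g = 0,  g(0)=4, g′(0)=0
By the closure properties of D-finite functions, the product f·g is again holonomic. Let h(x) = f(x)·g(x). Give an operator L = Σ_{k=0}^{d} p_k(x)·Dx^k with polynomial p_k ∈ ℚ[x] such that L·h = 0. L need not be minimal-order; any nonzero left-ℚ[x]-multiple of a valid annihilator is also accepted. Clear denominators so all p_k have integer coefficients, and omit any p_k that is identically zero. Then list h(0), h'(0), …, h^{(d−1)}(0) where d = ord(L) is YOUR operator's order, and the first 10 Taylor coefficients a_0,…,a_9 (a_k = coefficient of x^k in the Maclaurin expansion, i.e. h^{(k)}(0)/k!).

f: a_k = -1, -4, -8, -32/3, -32/3, -128/15, -256/45, -1024/315, -512/315, -2048/2835, …
g: a_k = 4, 0, -2, 0, 1/6, 0, -1/180, 0, 1/10080, 0, …
f·g: L₀ = L_f ⊗_s L_g, ord ≤ 1·2.
L = 17 - 8·Dx + Dx^2  (order 2).
h: a_k = -4, -16, -30, -104/3, -161/6, -202/15, -11/4, 727/315, 31679/10080, 50999/22680, …
ICs: h(0) = -4, h′(0) = -16.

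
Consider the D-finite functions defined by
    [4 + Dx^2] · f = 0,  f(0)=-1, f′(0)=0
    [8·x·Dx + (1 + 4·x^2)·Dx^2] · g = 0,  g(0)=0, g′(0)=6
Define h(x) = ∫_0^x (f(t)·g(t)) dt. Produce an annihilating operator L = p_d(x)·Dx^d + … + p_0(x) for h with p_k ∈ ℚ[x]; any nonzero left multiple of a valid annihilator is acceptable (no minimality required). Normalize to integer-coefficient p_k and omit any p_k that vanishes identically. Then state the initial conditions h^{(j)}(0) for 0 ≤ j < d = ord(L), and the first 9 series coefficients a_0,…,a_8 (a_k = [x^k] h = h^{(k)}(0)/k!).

f: a_k = -1, 0, 2, 0, -2/3, 0, 4/45, 0, -2/315, …
g: a_k = 0, 6, 0, -8, 0, 96/5, 0, -384/7, 0, …
f·g: L₀ = L_f ⊗_s L_g, ord ≤ 2·2.
∫: right-multiply L₀ by Dx.
L = (80 + 832·x^2 + 1408·x^4 + 2048·x^6 + 2048·x^8)·Dx + (96·x + 640·x^3 + 1536·x^5 + 2048·x^7)·Dx^2 + (24 + 256·x^2 + 576·x^4 + 1024·x^6 + 1024·x^8)·Dx^3 + (24·x + 160·x^3 + 384·x^5 + 512·x^7)·Dx^4 + (1 + 12·x^2 + 56·x^4 + 128·x^6 + 128·x^8)·Dx^5  (order 5).
h: a_k = 0, 0, -3, 0, 5, 0, -98/15, 0, 1301/105, …
ICs: h(0) = 0, h′(0) = 0, h′′(0) = -6, h′′′(0) = 0, h′′′′(0) = 120.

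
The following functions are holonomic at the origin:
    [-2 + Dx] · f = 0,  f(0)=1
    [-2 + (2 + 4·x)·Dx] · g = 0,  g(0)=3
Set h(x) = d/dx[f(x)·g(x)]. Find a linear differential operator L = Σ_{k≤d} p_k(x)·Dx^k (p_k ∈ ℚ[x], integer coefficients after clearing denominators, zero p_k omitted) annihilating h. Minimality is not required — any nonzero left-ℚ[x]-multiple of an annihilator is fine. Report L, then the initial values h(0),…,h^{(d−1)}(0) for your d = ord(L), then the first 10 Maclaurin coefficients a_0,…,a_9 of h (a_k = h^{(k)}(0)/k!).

L = (7 + 24·x + 16·x^2) + (-3 - 10·x - 8·x^2)·Dx  (order 1).
h: a_k = 9, 21, 51/2, 33/2, 107/8, -89/40, 1123/80, -39551/1680, 88853/1920, -3584467/40320, …
ICs: h(0) = 9.

f: a_k = 1, 2, 2, 4/3, 2/3, 4/15, 4/45, 8/315, 2/315, 4/2835, …
g: a_k = 3, 3, -3/2, 3/2, -15/8, 21/8, -63/16, 99/16, -1287/128, 2145/128, …
h₀=f·g: eliminate ⇒ L₀, order ≤ 1·1.
Derive L from L₀ (diff closure).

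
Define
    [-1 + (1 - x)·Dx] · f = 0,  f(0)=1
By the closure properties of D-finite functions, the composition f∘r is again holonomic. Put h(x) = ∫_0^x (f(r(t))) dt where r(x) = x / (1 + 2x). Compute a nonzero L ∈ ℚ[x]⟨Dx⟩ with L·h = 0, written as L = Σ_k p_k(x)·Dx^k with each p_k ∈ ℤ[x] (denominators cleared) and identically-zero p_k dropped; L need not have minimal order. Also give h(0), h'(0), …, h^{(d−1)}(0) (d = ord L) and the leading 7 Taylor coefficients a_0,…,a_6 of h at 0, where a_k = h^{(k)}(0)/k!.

f: a_k = 1, 1, 1, 1, 1, 1, 1, …
f∘r: x↦r, Dx↦Dx/r' in L_f ⇒ L₀.
h=∫h₀ ⇒ L = L₀·Dx.
L = -Dx + (1 + 3·x + 2·x^2)·Dx^2  (order 2).
h: a_k = 0, 1, 1/2, -1/3, 1/4, -1/5, 1/6, …
ICs: h(0) = 0, h′(0) = 1.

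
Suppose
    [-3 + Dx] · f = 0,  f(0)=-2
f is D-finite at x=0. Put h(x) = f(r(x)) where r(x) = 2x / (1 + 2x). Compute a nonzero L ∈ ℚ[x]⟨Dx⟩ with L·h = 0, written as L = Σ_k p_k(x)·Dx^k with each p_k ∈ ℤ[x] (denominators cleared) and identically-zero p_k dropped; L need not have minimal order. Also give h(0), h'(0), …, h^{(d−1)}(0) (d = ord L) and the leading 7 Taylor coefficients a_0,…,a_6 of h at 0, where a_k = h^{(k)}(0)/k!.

f: a_k = -2, -6, -9, -9, -27/4, -81/20, -81/40, …
Substitute x→r, Dx→(1/r')Dx; clear ⇒ L₀.
L = -6 + (1 + 4·x + 4·x^2)·Dx  (order 1).
h: a_k = -2, -12, -12, 24, -12, -168/5, 552/5, …
ICs: h(0) = -2.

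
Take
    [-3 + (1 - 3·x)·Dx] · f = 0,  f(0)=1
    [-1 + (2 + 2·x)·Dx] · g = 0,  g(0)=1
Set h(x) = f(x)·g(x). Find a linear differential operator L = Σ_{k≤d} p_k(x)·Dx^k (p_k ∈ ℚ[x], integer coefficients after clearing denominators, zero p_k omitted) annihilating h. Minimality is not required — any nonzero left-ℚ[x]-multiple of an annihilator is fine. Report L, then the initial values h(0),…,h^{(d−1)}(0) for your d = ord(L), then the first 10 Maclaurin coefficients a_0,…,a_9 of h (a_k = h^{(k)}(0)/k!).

L = (7 + 3·x) + (-2 + 4·x + 6·x^2)·Dx  (order 1).
h: a_k = 1, 7/2, 83/8, 499/16, 11971/128, 71833/256, 861975/1024, 5171883/2048, 248249955/32768, 1489500445/65536, …
ICs: h(0) = 1.

f: a_k = 1, 3, 9, 27, 81, 243, 729, 2187, 6561, 19683, …
g: a_k = 1, 1/2, -1/8, 1/16, -5/128, 7/256, -21/1024, 33/2048, -429/32768, 715/65536, …
h₀=f·g: eliminate ⇒ L₀, order ≤ 1·1.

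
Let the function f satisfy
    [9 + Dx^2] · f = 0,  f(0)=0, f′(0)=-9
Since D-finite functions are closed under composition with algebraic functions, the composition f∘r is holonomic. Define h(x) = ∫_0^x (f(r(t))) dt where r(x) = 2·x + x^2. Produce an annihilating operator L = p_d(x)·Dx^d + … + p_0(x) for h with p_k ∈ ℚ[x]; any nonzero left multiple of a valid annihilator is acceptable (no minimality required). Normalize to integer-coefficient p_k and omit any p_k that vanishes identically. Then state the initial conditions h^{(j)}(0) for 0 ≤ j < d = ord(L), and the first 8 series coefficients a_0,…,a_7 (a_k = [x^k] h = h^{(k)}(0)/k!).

L = (36 + 108·x + 108·x^2 + 36·x^3)·Dx - Dx^2 + (1 + x)·Dx^3  (order 3).
h: a_k = 0, 0, -9, -3, 27, 162/5, -189/10, -135/2, …
ICs: h(0) = 0, h′(0) = 0, h′′(0) = -18.

f: a_k = 0, -9, 0, 27/2, 0, -243/40, 0, 729/560, …
Substitute x→r, Dx→(1/r')Dx; clear ⇒ L₀.
h=∫h₀ ⇒ L = L₀·Dx.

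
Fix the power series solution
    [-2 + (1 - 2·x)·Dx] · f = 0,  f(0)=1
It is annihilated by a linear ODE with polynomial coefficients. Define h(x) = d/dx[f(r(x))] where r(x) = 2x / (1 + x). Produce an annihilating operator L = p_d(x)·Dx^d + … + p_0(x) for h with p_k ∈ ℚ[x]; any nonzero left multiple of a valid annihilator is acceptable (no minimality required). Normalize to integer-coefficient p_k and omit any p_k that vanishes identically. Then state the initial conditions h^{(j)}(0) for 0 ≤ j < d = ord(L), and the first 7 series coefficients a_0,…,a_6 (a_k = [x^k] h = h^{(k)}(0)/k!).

L = 6 + (-1 + 3·x)·Dx  (order 1).
h: a_k = 4, 24, 108, 432, 1620, 5832, 20412, …
ICs: h(0) = 4.

f: a_k = 1, 2, 4, 8, 16, 32, 64, …
h₀=f(r): pull back L_f along r ⇒ L₀.
Differentiate: ansatz ord ≤ ord L₀ ⇒ L.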